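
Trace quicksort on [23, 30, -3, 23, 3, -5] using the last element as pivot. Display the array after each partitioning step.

Partition 1: pivot=-5 at index 0 -> [-5, 30, -3, 23, 3, 23]
Partition 2: pivot=23 at index 4 -> [-5, -3, 23, 3, 23, 30]
Partition 3: pivot=3 at index 2 -> [-5, -3, 3, 23, 23, 30]


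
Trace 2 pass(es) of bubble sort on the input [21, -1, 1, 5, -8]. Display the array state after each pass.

After pass 1: [-1, 1, 5, -8, 21] (4 swaps)
After pass 2: [-1, 1, -8, 5, 21] (1 swaps)
Total swaps: 5


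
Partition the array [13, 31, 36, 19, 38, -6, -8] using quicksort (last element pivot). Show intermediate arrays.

Partition 1: pivot=-8 at index 0 -> [-8, 31, 36, 19, 38, -6, 13]
Partition 2: pivot=13 at index 2 -> [-8, -6, 13, 19, 38, 31, 36]
Partition 3: pivot=36 at index 5 -> [-8, -6, 13, 19, 31, 36, 38]
Partition 4: pivot=31 at index 4 -> [-8, -6, 13, 19, 31, 36, 38]


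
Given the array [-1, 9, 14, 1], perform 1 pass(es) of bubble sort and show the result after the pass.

After pass 1: [-1, 9, 1, 14] (1 swaps)
Total swaps: 1


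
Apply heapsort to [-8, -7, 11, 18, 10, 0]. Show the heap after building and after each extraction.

Build heap: [18, 10, 11, -7, -8, 0]
Extract 18: [11, 10, 0, -7, -8, 18]
Extract 11: [10, -7, 0, -8, 11, 18]
Extract 10: [0, -7, -8, 10, 11, 18]
Extract 0: [-7, -8, 0, 10, 11, 18]
Extract -7: [-8, -7, 0, 10, 11, 18]


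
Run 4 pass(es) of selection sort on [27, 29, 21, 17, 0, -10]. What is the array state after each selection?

Pass 1: Select minimum -10 at index 5, swap -> [-10, 29, 21, 17, 0, 27]
Pass 2: Select minimum 0 at index 4, swap -> [-10, 0, 21, 17, 29, 27]
Pass 3: Select minimum 17 at index 3, swap -> [-10, 0, 17, 21, 29, 27]
Pass 4: Select minimum 21 at index 3, swap -> [-10, 0, 17, 21, 29, 27]


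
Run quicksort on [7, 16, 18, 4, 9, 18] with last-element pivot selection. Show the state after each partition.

Partition 1: pivot=18 at index 5 -> [7, 16, 18, 4, 9, 18]
Partition 2: pivot=9 at index 2 -> [7, 4, 9, 16, 18, 18]
Partition 3: pivot=4 at index 0 -> [4, 7, 9, 16, 18, 18]
Partition 4: pivot=18 at index 4 -> [4, 7, 9, 16, 18, 18]


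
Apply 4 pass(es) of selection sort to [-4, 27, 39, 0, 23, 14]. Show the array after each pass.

Pass 1: Select minimum -4 at index 0, swap -> [-4, 27, 39, 0, 23, 14]
Pass 2: Select minimum 0 at index 3, swap -> [-4, 0, 39, 27, 23, 14]
Pass 3: Select minimum 14 at index 5, swap -> [-4, 0, 14, 27, 23, 39]
Pass 4: Select minimum 23 at index 4, swap -> [-4, 0, 14, 23, 27, 39]


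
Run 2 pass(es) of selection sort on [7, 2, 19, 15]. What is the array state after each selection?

Pass 1: Select minimum 2 at index 1, swap -> [2, 7, 19, 15]
Pass 2: Select minimum 7 at index 1, swap -> [2, 7, 19, 15]


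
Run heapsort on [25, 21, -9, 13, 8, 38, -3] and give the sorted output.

Build heap: [38, 21, 25, 13, 8, -9, -3]
Extract 38: [25, 21, -3, 13, 8, -9, 38]
Extract 25: [21, 13, -3, -9, 8, 25, 38]
Extract 21: [13, 8, -3, -9, 21, 25, 38]
Extract 13: [8, -9, -3, 13, 21, 25, 38]
Extract 8: [-3, -9, 8, 13, 21, 25, 38]
Extract -3: [-9, -3, 8, 13, 21, 25, 38]


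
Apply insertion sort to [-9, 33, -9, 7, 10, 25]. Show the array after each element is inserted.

First element -9 is already 'sorted'
Insert 33: shifted 0 elements -> [-9, 33, -9, 7, 10, 25]
Insert -9: shifted 1 elements -> [-9, -9, 33, 7, 10, 25]
Insert 7: shifted 1 elements -> [-9, -9, 7, 33, 10, 25]
Insert 10: shifted 1 elements -> [-9, -9, 7, 10, 33, 25]
Insert 25: shifted 1 elements -> [-9, -9, 7, 10, 25, 33]


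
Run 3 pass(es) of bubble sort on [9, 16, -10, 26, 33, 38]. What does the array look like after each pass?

After pass 1: [9, -10, 16, 26, 33, 38] (1 swaps)
After pass 2: [-10, 9, 16, 26, 33, 38] (1 swaps)
After pass 3: [-10, 9, 16, 26, 33, 38] (0 swaps)
Total swaps: 2


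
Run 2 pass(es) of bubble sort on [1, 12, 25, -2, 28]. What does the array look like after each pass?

After pass 1: [1, 12, -2, 25, 28] (1 swaps)
After pass 2: [1, -2, 12, 25, 28] (1 swaps)
Total swaps: 2


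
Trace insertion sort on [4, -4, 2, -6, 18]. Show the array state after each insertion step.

First element 4 is already 'sorted'
Insert -4: shifted 1 elements -> [-4, 4, 2, -6, 18]
Insert 2: shifted 1 elements -> [-4, 2, 4, -6, 18]
Insert -6: shifted 3 elements -> [-6, -4, 2, 4, 18]
Insert 18: shifted 0 elements -> [-6, -4, 2, 4, 18]


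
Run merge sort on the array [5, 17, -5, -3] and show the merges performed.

Divide and conquer:
  Merge [5] + [17] -> [5, 17]
  Merge [-5] + [-3] -> [-5, -3]
  Merge [5, 17] + [-5, -3] -> [-5, -3, 5, 17]


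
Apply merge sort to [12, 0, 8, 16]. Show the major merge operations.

Divide and conquer:
  Merge [12] + [0] -> [0, 12]
  Merge [8] + [16] -> [8, 16]
  Merge [0, 12] + [8, 16] -> [0, 8, 12, 16]


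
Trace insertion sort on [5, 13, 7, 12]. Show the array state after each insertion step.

First element 5 is already 'sorted'
Insert 13: shifted 0 elements -> [5, 13, 7, 12]
Insert 7: shifted 1 elements -> [5, 7, 13, 12]
Insert 12: shifted 1 elements -> [5, 7, 12, 13]


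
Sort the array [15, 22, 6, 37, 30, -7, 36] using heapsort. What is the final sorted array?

Build heap: [37, 30, 36, 22, 15, -7, 6]
Extract 37: [36, 30, 6, 22, 15, -7, 37]
Extract 36: [30, 22, 6, -7, 15, 36, 37]
Extract 30: [22, 15, 6, -7, 30, 36, 37]
Extract 22: [15, -7, 6, 22, 30, 36, 37]
Extract 15: [6, -7, 15, 22, 30, 36, 37]
Extract 6: [-7, 6, 15, 22, 30, 36, 37]


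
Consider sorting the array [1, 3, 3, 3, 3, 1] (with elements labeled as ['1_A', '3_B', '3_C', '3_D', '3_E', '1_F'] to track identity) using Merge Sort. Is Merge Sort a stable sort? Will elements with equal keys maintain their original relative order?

Trace Merge Sort on the labeled array (the key is the number; the letter only tracks identity):
  Merge [3_B] + [3_C] -> [3_B, 3_C]
  Merge [1_A] + [3_B, 3_C] -> [1_A, 3_B, 3_C]
  Merge [3_E] + [1_F] -> [1_F, 3_E]
  Merge [3_D] + [1_F, 3_E] -> [1_F, 3_D, 3_E]
  Merge [1_A, 3_B, 3_C] + [1_F, 3_D, 3_E] -> [1_A, 1_F, 3_B, 3_C, 3_D, 3_E]
Final order: [1_A, 1_F, 3_B, 3_C, 3_D, 3_E]
Equal keys:
  value 1: originally 1_A, 1_F; after sorting 1_A, 1_F -> order preserved
  value 3: originally 3_B, 3_C, 3_D, 3_E; after sorting 3_B, 3_C, 3_D, 3_E -> order preserved
All equal keys kept their original relative order. Merge Sort is stable: when the heads of the two halves are equal the merge takes from the left half first.
Answer: Stable


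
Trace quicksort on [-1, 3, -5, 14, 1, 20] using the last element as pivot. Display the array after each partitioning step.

Partition 1: pivot=20 at index 5 -> [-1, 3, -5, 14, 1, 20]
Partition 2: pivot=1 at index 2 -> [-1, -5, 1, 14, 3, 20]
Partition 3: pivot=-5 at index 0 -> [-5, -1, 1, 14, 3, 20]
Partition 4: pivot=3 at index 3 -> [-5, -1, 1, 3, 14, 20]


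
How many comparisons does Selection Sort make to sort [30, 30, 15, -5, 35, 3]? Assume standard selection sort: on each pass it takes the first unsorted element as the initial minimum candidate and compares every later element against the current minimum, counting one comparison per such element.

Pass 1: scan indices 1..5 for the minimum = 5 comparison(s); min is -5, place at index 0 -> [-5, 30, 15, 30, 35, 3]
Pass 2: scan indices 2..5 for the minimum = 4 comparison(s); min is 3, place at index 1 -> [-5, 3, 15, 30, 35, 30]
Pass 3: scan indices 3..5 for the minimum = 3 comparison(s); min is 15, place at index 2 -> [-5, 3, 15, 30, 35, 30]
Pass 4: scan indices 4..5 for the minimum = 2 comparison(s); min is 30, place at index 3 -> [-5, 3, 15, 30, 35, 30]
Pass 5: scan indices 5..5 for the minimum = 1 comparison(s); min is 30, place at index 4 -> [-5, 3, 15, 30, 30, 35]
Selection sort always scans the whole unsorted suffix, so the count is (n-1) + (n-2) + ... + 1 = n(n-1)/2 = 6*5/2 = 15 regardless of the input order.
Total comparisons: 5 + 4 + 3 + 2 + 1 = 15


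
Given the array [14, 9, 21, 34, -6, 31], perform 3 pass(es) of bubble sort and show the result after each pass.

After pass 1: [9, 14, 21, -6, 31, 34] (3 swaps)
After pass 2: [9, 14, -6, 21, 31, 34] (1 swaps)
After pass 3: [9, -6, 14, 21, 31, 34] (1 swaps)
Total swaps: 5


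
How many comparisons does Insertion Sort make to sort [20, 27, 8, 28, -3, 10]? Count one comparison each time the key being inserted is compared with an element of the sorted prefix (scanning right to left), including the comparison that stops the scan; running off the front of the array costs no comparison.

Insert 27: 20 <= 27 (stop) = 1 comparison(s) -> [20, 27, 8, 28, -3, 10]
Insert 8: 27 > 8 (shift), 20 > 8 (shift), reached front = 2 comparison(s) -> [8, 20, 27, 28, -3, 10]
Insert 28: 27 <= 28 (stop) = 1 comparison(s) -> [8, 20, 27, 28, -3, 10]
Insert -3: 28 > -3 (shift), 27 > -3 (shift), 20 > -3 (shift), 8 > -3 (shift), reached front = 4 comparison(s) -> [-3, 8, 20, 27, 28, 10]
Insert 10: 28 > 10 (shift), 27 > 10 (shift), 20 > 10 (shift), 8 <= 10 (stop) = 4 comparison(s) -> [-3, 8, 10, 20, 27, 28]
Total comparisons: 1 + 2 + 1 + 4 + 4 = 12


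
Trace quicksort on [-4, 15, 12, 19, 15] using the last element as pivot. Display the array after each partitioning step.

Partition 1: pivot=15 at index 3 -> [-4, 15, 12, 15, 19]
Partition 2: pivot=12 at index 1 -> [-4, 12, 15, 15, 19]


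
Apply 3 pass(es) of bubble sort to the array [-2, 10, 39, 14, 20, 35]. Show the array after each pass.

After pass 1: [-2, 10, 14, 20, 35, 39] (3 swaps)
After pass 2: [-2, 10, 14, 20, 35, 39] (0 swaps)
After pass 3: [-2, 10, 14, 20, 35, 39] (0 swaps)
Total swaps: 3


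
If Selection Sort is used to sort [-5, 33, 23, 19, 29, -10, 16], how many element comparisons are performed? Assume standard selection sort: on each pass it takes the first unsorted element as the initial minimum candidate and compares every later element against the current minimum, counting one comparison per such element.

Pass 1: scan indices 1..6 for the minimum = 6 comparison(s); min is -10, place at index 0 -> [-10, 33, 23, 19, 29, -5, 16]
Pass 2: scan indices 2..6 for the minimum = 5 comparison(s); min is -5, place at index 1 -> [-10, -5, 23, 19, 29, 33, 16]
Pass 3: scan indices 3..6 for the minimum = 4 comparison(s); min is 16, place at index 2 -> [-10, -5, 16, 19, 29, 33, 23]
Pass 4: scan indices 4..6 for the minimum = 3 comparison(s); min is 19, place at index 3 -> [-10, -5, 16, 19, 29, 33, 23]
Pass 5: scan indices 5..6 for the minimum = 2 comparison(s); min is 23, place at index 4 -> [-10, -5, 16, 19, 23, 33, 29]
Pass 6: scan indices 6..6 for the minimum = 1 comparison(s); min is 29, place at index 5 -> [-10, -5, 16, 19, 23, 29, 33]
Selection sort always scans the whole unsorted suffix, so the count is (n-1) + (n-2) + ... + 1 = n(n-1)/2 = 7*6/2 = 21 regardless of the input order.
Total comparisons: 6 + 5 + 4 + 3 + 2 + 1 = 21


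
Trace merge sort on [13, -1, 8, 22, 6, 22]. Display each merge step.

Divide and conquer:
  Merge [-1] + [8] -> [-1, 8]
  Merge [13] + [-1, 8] -> [-1, 8, 13]
  Merge [6] + [22] -> [6, 22]
  Merge [22] + [6, 22] -> [6, 22, 22]
  Merge [-1, 8, 13] + [6, 22, 22] -> [-1, 6, 8, 13, 22, 22]


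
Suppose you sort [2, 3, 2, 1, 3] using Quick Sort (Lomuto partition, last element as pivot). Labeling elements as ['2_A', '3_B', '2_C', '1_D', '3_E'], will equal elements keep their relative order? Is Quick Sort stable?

Trace Quick Sort on the labeled array (the key is the number; the letter only tracks identity):
  Partition indices 0..4 around pivot 3_E -> [2_A, 3_B, 2_C, 1_D, 3_E]
  Partition indices 0..3 around pivot 1_D -> [1_D, 3_B, 2_C, 2_A, 3_E]
  Partition indices 1..3 around pivot 2_A -> [1_D, 2_C, 2_A, 3_B, 3_E]
Final order: [1_D, 2_C, 2_A, 3_B, 3_E]
Equal keys:
  value 2: originally 2_A, 2_C; after sorting 2_C, 2_A -> order changed
  value 3: originally 3_B, 3_E; after sorting 3_B, 3_E -> order preserved
Equal keys were reordered, so Quick Sort is not stable: partition swaps elements across long distances and can reorder equal keys. (One such input is enough; an unstable sort may happen to preserve order on other inputs, but it gives no guarantee.)
Answer: Not stable


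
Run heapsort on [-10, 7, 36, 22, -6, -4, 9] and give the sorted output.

Build heap: [36, 22, 9, 7, -6, -4, -10]
Extract 36: [22, 7, 9, -10, -6, -4, 36]
Extract 22: [9, 7, -4, -10, -6, 22, 36]
Extract 9: [7, -6, -4, -10, 9, 22, 36]
Extract 7: [-4, -6, -10, 7, 9, 22, 36]
Extract -4: [-6, -10, -4, 7, 9, 22, 36]
Extract -6: [-10, -6, -4, 7, 9, 22, 36]


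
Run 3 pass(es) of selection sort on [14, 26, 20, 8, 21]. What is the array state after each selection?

Pass 1: Select minimum 8 at index 3, swap -> [8, 26, 20, 14, 21]
Pass 2: Select minimum 14 at index 3, swap -> [8, 14, 20, 26, 21]
Pass 3: Select minimum 20 at index 2, swap -> [8, 14, 20, 26, 21]


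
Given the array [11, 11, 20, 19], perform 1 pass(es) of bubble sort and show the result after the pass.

After pass 1: [11, 11, 19, 20] (1 swaps)
Total swaps: 1


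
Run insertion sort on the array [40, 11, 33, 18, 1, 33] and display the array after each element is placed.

First element 40 is already 'sorted'
Insert 11: shifted 1 elements -> [11, 40, 33, 18, 1, 33]
Insert 33: shifted 1 elements -> [11, 33, 40, 18, 1, 33]
Insert 18: shifted 2 elements -> [11, 18, 33, 40, 1, 33]
Insert 1: shifted 4 elements -> [1, 11, 18, 33, 40, 33]
Insert 33: shifted 1 elements -> [1, 11, 18, 33, 33, 40]


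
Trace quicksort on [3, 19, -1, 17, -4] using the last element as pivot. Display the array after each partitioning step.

Partition 1: pivot=-4 at index 0 -> [-4, 19, -1, 17, 3]
Partition 2: pivot=3 at index 2 -> [-4, -1, 3, 17, 19]
Partition 3: pivot=19 at index 4 -> [-4, -1, 3, 17, 19]


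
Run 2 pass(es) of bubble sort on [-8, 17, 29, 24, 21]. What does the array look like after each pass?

After pass 1: [-8, 17, 24, 21, 29] (2 swaps)
After pass 2: [-8, 17, 21, 24, 29] (1 swaps)
Total swaps: 3


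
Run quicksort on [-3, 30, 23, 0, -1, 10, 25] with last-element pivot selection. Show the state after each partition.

Partition 1: pivot=25 at index 5 -> [-3, 23, 0, -1, 10, 25, 30]
Partition 2: pivot=10 at index 3 -> [-3, 0, -1, 10, 23, 25, 30]
Partition 3: pivot=-1 at index 1 -> [-3, -1, 0, 10, 23, 25, 30]


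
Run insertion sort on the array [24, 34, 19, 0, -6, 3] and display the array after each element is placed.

First element 24 is already 'sorted'
Insert 34: shifted 0 elements -> [24, 34, 19, 0, -6, 3]
Insert 19: shifted 2 elements -> [19, 24, 34, 0, -6, 3]
Insert 0: shifted 3 elements -> [0, 19, 24, 34, -6, 3]
Insert -6: shifted 4 elements -> [-6, 0, 19, 24, 34, 3]
Insert 3: shifted 3 elements -> [-6, 0, 3, 19, 24, 34]


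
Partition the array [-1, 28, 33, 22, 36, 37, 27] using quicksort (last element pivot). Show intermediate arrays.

Partition 1: pivot=27 at index 2 -> [-1, 22, 27, 28, 36, 37, 33]
Partition 2: pivot=22 at index 1 -> [-1, 22, 27, 28, 36, 37, 33]
Partition 3: pivot=33 at index 4 -> [-1, 22, 27, 28, 33, 37, 36]
Partition 4: pivot=36 at index 5 -> [-1, 22, 27, 28, 33, 36, 37]


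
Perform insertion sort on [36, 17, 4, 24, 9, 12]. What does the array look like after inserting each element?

First element 36 is already 'sorted'
Insert 17: shifted 1 elements -> [17, 36, 4, 24, 9, 12]
Insert 4: shifted 2 elements -> [4, 17, 36, 24, 9, 12]
Insert 24: shifted 1 elements -> [4, 17, 24, 36, 9, 12]
Insert 9: shifted 3 elements -> [4, 9, 17, 24, 36, 12]
Insert 12: shifted 3 elements -> [4, 9, 12, 17, 24, 36]


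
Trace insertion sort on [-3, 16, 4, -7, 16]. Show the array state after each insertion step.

First element -3 is already 'sorted'
Insert 16: shifted 0 elements -> [-3, 16, 4, -7, 16]
Insert 4: shifted 1 elements -> [-3, 4, 16, -7, 16]
Insert -7: shifted 3 elements -> [-7, -3, 4, 16, 16]
Insert 16: shifted 0 elements -> [-7, -3, 4, 16, 16]


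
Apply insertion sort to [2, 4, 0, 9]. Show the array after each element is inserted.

First element 2 is already 'sorted'
Insert 4: shifted 0 elements -> [2, 4, 0, 9]
Insert 0: shifted 2 elements -> [0, 2, 4, 9]
Insert 9: shifted 0 elements -> [0, 2, 4, 9]


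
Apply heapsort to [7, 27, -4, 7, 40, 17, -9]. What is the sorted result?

Build heap: [40, 27, 17, 7, 7, -4, -9]
Extract 40: [27, 7, 17, -9, 7, -4, 40]
Extract 27: [17, 7, -4, -9, 7, 27, 40]
Extract 17: [7, 7, -4, -9, 17, 27, 40]
Extract 7: [7, -9, -4, 7, 17, 27, 40]
Extract 7: [-4, -9, 7, 7, 17, 27, 40]
Extract -4: [-9, -4, 7, 7, 17, 27, 40]


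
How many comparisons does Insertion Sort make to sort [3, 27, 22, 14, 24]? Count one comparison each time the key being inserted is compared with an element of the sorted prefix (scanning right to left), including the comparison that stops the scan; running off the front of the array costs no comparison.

Insert 27: 3 <= 27 (stop) = 1 comparison(s) -> [3, 27, 22, 14, 24]
Insert 22: 27 > 22 (shift), 3 <= 22 (stop) = 2 comparison(s) -> [3, 22, 27, 14, 24]
Insert 14: 27 > 14 (shift), 22 > 14 (shift), 3 <= 14 (stop) = 3 comparison(s) -> [3, 14, 22, 27, 24]
Insert 24: 27 > 24 (shift), 22 <= 24 (stop) = 2 comparison(s) -> [3, 14, 22, 24, 27]
Total comparisons: 1 + 2 + 3 + 2 = 8


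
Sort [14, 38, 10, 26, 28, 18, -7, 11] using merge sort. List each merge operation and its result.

Divide and conquer:
  Merge [14] + [38] -> [14, 38]
  Merge [10] + [26] -> [10, 26]
  Merge [14, 38] + [10, 26] -> [10, 14, 26, 38]
  Merge [28] + [18] -> [18, 28]
  Merge [-7] + [11] -> [-7, 11]
  Merge [18, 28] + [-7, 11] -> [-7, 11, 18, 28]
  Merge [10, 14, 26, 38] + [-7, 11, 18, 28] -> [-7, 10, 11, 14, 18, 26, 28, 38]


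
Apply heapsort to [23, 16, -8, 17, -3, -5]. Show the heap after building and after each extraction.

Build heap: [23, 17, -5, 16, -3, -8]
Extract 23: [17, 16, -5, -8, -3, 23]
Extract 17: [16, -3, -5, -8, 17, 23]
Extract 16: [-3, -8, -5, 16, 17, 23]
Extract -3: [-5, -8, -3, 16, 17, 23]
Extract -5: [-8, -5, -3, 16, 17, 23]


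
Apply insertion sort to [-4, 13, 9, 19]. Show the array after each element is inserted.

First element -4 is already 'sorted'
Insert 13: shifted 0 elements -> [-4, 13, 9, 19]
Insert 9: shifted 1 elements -> [-4, 9, 13, 19]
Insert 19: shifted 0 elements -> [-4, 9, 13, 19]


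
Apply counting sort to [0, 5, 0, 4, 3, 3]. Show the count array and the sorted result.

Count array: [2, 0, 0, 2, 1, 1]
(count[i] = number of elements equal to i)
Cumulative count: [2, 2, 2, 4, 5, 6]
Sorted: [0, 0, 3, 3, 4, 5]


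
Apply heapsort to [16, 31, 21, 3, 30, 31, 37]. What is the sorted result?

Build heap: [37, 31, 31, 3, 30, 16, 21]
Extract 37: [31, 30, 31, 3, 21, 16, 37]
Extract 31: [31, 30, 16, 3, 21, 31, 37]
Extract 31: [30, 21, 16, 3, 31, 31, 37]
Extract 30: [21, 3, 16, 30, 31, 31, 37]
Extract 21: [16, 3, 21, 30, 31, 31, 37]
Extract 16: [3, 16, 21, 30, 31, 31, 37]


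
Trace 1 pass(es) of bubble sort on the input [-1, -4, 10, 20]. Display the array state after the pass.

After pass 1: [-4, -1, 10, 20] (1 swaps)
Total swaps: 1


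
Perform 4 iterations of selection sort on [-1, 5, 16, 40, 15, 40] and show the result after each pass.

Pass 1: Select minimum -1 at index 0, swap -> [-1, 5, 16, 40, 15, 40]
Pass 2: Select minimum 5 at index 1, swap -> [-1, 5, 16, 40, 15, 40]
Pass 3: Select minimum 15 at index 4, swap -> [-1, 5, 15, 40, 16, 40]
Pass 4: Select minimum 16 at index 4, swap -> [-1, 5, 15, 16, 40, 40]


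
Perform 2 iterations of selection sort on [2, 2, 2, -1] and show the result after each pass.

Pass 1: Select minimum -1 at index 3, swap -> [-1, 2, 2, 2]
Pass 2: Select minimum 2 at index 1, swap -> [-1, 2, 2, 2]


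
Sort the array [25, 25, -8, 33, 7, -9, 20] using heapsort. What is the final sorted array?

Build heap: [33, 25, 20, 25, 7, -9, -8]
Extract 33: [25, 25, 20, -8, 7, -9, 33]
Extract 25: [25, 7, 20, -8, -9, 25, 33]
Extract 25: [20, 7, -9, -8, 25, 25, 33]
Extract 20: [7, -8, -9, 20, 25, 25, 33]
Extract 7: [-8, -9, 7, 20, 25, 25, 33]
Extract -8: [-9, -8, 7, 20, 25, 25, 33]


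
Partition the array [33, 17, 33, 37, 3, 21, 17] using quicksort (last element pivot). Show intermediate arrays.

Partition 1: pivot=17 at index 2 -> [17, 3, 17, 37, 33, 21, 33]
Partition 2: pivot=3 at index 0 -> [3, 17, 17, 37, 33, 21, 33]
Partition 3: pivot=33 at index 5 -> [3, 17, 17, 33, 21, 33, 37]
Partition 4: pivot=21 at index 3 -> [3, 17, 17, 21, 33, 33, 37]


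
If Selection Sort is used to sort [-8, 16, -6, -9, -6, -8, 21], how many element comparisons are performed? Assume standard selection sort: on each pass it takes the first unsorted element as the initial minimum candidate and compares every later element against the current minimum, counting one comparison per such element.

Pass 1: scan indices 1..6 for the minimum = 6 comparison(s); min is -9, place at index 0 -> [-9, 16, -6, -8, -6, -8, 21]
Pass 2: scan indices 2..6 for the minimum = 5 comparison(s); min is -8, place at index 1 -> [-9, -8, -6, 16, -6, -8, 21]
Pass 3: scan indices 3..6 for the minimum = 4 comparison(s); min is -8, place at index 2 -> [-9, -8, -8, 16, -6, -6, 21]
Pass 4: scan indices 4..6 for the minimum = 3 comparison(s); min is -6, place at index 3 -> [-9, -8, -8, -6, 16, -6, 21]
Pass 5: scan indices 5..6 for the minimum = 2 comparison(s); min is -6, place at index 4 -> [-9, -8, -8, -6, -6, 16, 21]
Pass 6: scan indices 6..6 for the minimum = 1 comparison(s); min is 16, place at index 5 -> [-9, -8, -8, -6, -6, 16, 21]
Selection sort always scans the whole unsorted suffix, so the count is (n-1) + (n-2) + ... + 1 = n(n-1)/2 = 7*6/2 = 21 regardless of the input order.
Total comparisons: 6 + 5 + 4 + 3 + 2 + 1 = 21


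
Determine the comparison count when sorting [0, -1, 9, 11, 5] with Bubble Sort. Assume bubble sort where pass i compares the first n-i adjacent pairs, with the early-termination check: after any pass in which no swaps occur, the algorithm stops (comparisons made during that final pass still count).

Pass 1: compare adjacent pairs (0,1)..(3,4) = 4 comparison(s), 2 swap(s) -> [-1, 0, 9, 5, 11]
Pass 2: compare adjacent pairs (0,1)..(2,3) = 3 comparison(s), 1 swap(s) -> [-1, 0, 5, 9, 11]
Pass 3: compare adjacent pairs (0,1)..(1,2) = 2 comparison(s), 0 swap(s) -> [-1, 0, 5, 9, 11]
No swaps in this pass, so bubble sort stops here.
Total comparisons: 4 + 3 + 2 = 9


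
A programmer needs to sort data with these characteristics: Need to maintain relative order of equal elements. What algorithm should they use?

Best choice: Merge sort or Insertion sort
Reason: Both are stable; quicksort and heapsort are not stable


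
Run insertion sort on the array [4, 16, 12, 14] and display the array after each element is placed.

First element 4 is already 'sorted'
Insert 16: shifted 0 elements -> [4, 16, 12, 14]
Insert 12: shifted 1 elements -> [4, 12, 16, 14]
Insert 14: shifted 1 elements -> [4, 12, 14, 16]


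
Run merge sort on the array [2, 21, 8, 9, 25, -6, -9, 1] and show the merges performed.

Divide and conquer:
  Merge [2] + [21] -> [2, 21]
  Merge [8] + [9] -> [8, 9]
  Merge [2, 21] + [8, 9] -> [2, 8, 9, 21]
  Merge [25] + [-6] -> [-6, 25]
  Merge [-9] + [1] -> [-9, 1]
  Merge [-6, 25] + [-9, 1] -> [-9, -6, 1, 25]
  Merge [2, 8, 9, 21] + [-9, -6, 1, 25] -> [-9, -6, 1, 2, 8, 9, 21, 25]


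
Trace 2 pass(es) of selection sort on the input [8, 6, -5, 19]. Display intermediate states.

Pass 1: Select minimum -5 at index 2, swap -> [-5, 6, 8, 19]
Pass 2: Select minimum 6 at index 1, swap -> [-5, 6, 8, 19]


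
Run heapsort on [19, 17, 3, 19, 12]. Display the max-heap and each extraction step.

Build heap: [19, 19, 3, 17, 12]
Extract 19: [19, 17, 3, 12, 19]
Extract 19: [17, 12, 3, 19, 19]
Extract 17: [12, 3, 17, 19, 19]
Extract 12: [3, 12, 17, 19, 19]


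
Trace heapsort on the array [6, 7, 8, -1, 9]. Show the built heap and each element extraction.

Build heap: [9, 7, 8, -1, 6]
Extract 9: [8, 7, 6, -1, 9]
Extract 8: [7, -1, 6, 8, 9]
Extract 7: [6, -1, 7, 8, 9]
Extract 6: [-1, 6, 7, 8, 9]


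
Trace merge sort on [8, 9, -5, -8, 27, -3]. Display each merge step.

Divide and conquer:
  Merge [9] + [-5] -> [-5, 9]
  Merge [8] + [-5, 9] -> [-5, 8, 9]
  Merge [27] + [-3] -> [-3, 27]
  Merge [-8] + [-3, 27] -> [-8, -3, 27]
  Merge [-5, 8, 9] + [-8, -3, 27] -> [-8, -5, -3, 8, 9, 27]


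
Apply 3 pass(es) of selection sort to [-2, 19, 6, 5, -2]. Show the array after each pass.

Pass 1: Select minimum -2 at index 0, swap -> [-2, 19, 6, 5, -2]
Pass 2: Select minimum -2 at index 4, swap -> [-2, -2, 6, 5, 19]
Pass 3: Select minimum 5 at index 3, swap -> [-2, -2, 5, 6, 19]


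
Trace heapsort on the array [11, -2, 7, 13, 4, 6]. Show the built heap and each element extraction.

Build heap: [13, 11, 7, -2, 4, 6]
Extract 13: [11, 6, 7, -2, 4, 13]
Extract 11: [7, 6, 4, -2, 11, 13]
Extract 7: [6, -2, 4, 7, 11, 13]
Extract 6: [4, -2, 6, 7, 11, 13]
Extract 4: [-2, 4, 6, 7, 11, 13]


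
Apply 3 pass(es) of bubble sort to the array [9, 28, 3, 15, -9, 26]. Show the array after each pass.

After pass 1: [9, 3, 15, -9, 26, 28] (4 swaps)
After pass 2: [3, 9, -9, 15, 26, 28] (2 swaps)
After pass 3: [3, -9, 9, 15, 26, 28] (1 swaps)
Total swaps: 7


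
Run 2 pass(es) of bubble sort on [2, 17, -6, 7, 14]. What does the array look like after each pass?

After pass 1: [2, -6, 7, 14, 17] (3 swaps)
After pass 2: [-6, 2, 7, 14, 17] (1 swaps)
Total swaps: 4


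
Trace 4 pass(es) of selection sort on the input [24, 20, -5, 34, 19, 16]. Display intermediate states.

Pass 1: Select minimum -5 at index 2, swap -> [-5, 20, 24, 34, 19, 16]
Pass 2: Select minimum 16 at index 5, swap -> [-5, 16, 24, 34, 19, 20]
Pass 3: Select minimum 19 at index 4, swap -> [-5, 16, 19, 34, 24, 20]
Pass 4: Select minimum 20 at index 5, swap -> [-5, 16, 19, 20, 24, 34]


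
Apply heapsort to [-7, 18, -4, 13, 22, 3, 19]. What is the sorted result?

Build heap: [22, 18, 19, 13, -7, 3, -4]
Extract 22: [19, 18, 3, 13, -7, -4, 22]
Extract 19: [18, 13, 3, -4, -7, 19, 22]
Extract 18: [13, -4, 3, -7, 18, 19, 22]
Extract 13: [3, -4, -7, 13, 18, 19, 22]
Extract 3: [-4, -7, 3, 13, 18, 19, 22]
Extract -4: [-7, -4, 3, 13, 18, 19, 22]


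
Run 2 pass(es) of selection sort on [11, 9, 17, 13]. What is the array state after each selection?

Pass 1: Select minimum 9 at index 1, swap -> [9, 11, 17, 13]
Pass 2: Select minimum 11 at index 1, swap -> [9, 11, 17, 13]


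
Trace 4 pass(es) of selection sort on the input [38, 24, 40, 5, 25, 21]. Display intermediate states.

Pass 1: Select minimum 5 at index 3, swap -> [5, 24, 40, 38, 25, 21]
Pass 2: Select minimum 21 at index 5, swap -> [5, 21, 40, 38, 25, 24]
Pass 3: Select minimum 24 at index 5, swap -> [5, 21, 24, 38, 25, 40]
Pass 4: Select minimum 25 at index 4, swap -> [5, 21, 24, 25, 38, 40]


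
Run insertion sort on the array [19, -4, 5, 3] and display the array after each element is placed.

First element 19 is already 'sorted'
Insert -4: shifted 1 elements -> [-4, 19, 5, 3]
Insert 5: shifted 1 elements -> [-4, 5, 19, 3]
Insert 3: shifted 2 elements -> [-4, 3, 5, 19]


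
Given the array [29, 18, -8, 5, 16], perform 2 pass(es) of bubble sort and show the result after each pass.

After pass 1: [18, -8, 5, 16, 29] (4 swaps)
After pass 2: [-8, 5, 16, 18, 29] (3 swaps)
Total swaps: 7


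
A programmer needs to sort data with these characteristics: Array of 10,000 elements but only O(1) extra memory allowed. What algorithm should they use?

Best choice: Heapsort
Reason: Heapsort rearranges the array in place using O(1) auxiliary space and still guarantees O(n log n) time; quicksort partitions in place but needs Theta(log n) stack space for recursion (O(n) in the worst case), and mergesort requires O(n) auxiliary space


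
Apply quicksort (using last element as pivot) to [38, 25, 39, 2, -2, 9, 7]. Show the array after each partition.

Partition 1: pivot=7 at index 2 -> [2, -2, 7, 38, 25, 9, 39]
Partition 2: pivot=-2 at index 0 -> [-2, 2, 7, 38, 25, 9, 39]
Partition 3: pivot=39 at index 6 -> [-2, 2, 7, 38, 25, 9, 39]
Partition 4: pivot=9 at index 3 -> [-2, 2, 7, 9, 25, 38, 39]
Partition 5: pivot=38 at index 5 -> [-2, 2, 7, 9, 25, 38, 39]


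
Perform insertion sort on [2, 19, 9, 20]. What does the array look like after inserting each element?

First element 2 is already 'sorted'
Insert 19: shifted 0 elements -> [2, 19, 9, 20]
Insert 9: shifted 1 elements -> [2, 9, 19, 20]
Insert 20: shifted 0 elements -> [2, 9, 19, 20]


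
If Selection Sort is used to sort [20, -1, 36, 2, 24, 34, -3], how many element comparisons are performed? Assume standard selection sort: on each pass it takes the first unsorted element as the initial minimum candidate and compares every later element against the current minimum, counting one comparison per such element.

Pass 1: scan indices 1..6 for the minimum = 6 comparison(s); min is -3, place at index 0 -> [-3, -1, 36, 2, 24, 34, 20]
Pass 2: scan indices 2..6 for the minimum = 5 comparison(s); min is -1, place at index 1 -> [-3, -1, 36, 2, 24, 34, 20]
Pass 3: scan indices 3..6 for the minimum = 4 comparison(s); min is 2, place at index 2 -> [-3, -1, 2, 36, 24, 34, 20]
Pass 4: scan indices 4..6 for the minimum = 3 comparison(s); min is 20, place at index 3 -> [-3, -1, 2, 20, 24, 34, 36]
Pass 5: scan indices 5..6 for the minimum = 2 comparison(s); min is 24, place at index 4 -> [-3, -1, 2, 20, 24, 34, 36]
Pass 6: scan indices 6..6 for the minimum = 1 comparison(s); min is 34, place at index 5 -> [-3, -1, 2, 20, 24, 34, 36]
Selection sort always scans the whole unsorted suffix, so the count is (n-1) + (n-2) + ... + 1 = n(n-1)/2 = 7*6/2 = 21 regardless of the input order.
Total comparisons: 6 + 5 + 4 + 3 + 2 + 1 = 21


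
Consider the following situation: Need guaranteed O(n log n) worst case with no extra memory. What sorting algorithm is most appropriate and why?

Best choice: Heapsort
Reason: Heapsort is O(n log n) worst case and sorts in-place; quicksort can degrade to O(n^2)


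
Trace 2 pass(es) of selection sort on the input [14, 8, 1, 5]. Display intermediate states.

Pass 1: Select minimum 1 at index 2, swap -> [1, 8, 14, 5]
Pass 2: Select minimum 5 at index 3, swap -> [1, 5, 14, 8]


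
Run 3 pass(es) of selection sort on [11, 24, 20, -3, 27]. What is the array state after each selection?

Pass 1: Select minimum -3 at index 3, swap -> [-3, 24, 20, 11, 27]
Pass 2: Select minimum 11 at index 3, swap -> [-3, 11, 20, 24, 27]
Pass 3: Select minimum 20 at index 2, swap -> [-3, 11, 20, 24, 27]


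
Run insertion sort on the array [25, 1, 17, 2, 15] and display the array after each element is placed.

First element 25 is already 'sorted'
Insert 1: shifted 1 elements -> [1, 25, 17, 2, 15]
Insert 17: shifted 1 elements -> [1, 17, 25, 2, 15]
Insert 2: shifted 2 elements -> [1, 2, 17, 25, 15]
Insert 15: shifted 2 elements -> [1, 2, 15, 17, 25]


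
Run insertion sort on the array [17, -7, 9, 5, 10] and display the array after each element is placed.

First element 17 is already 'sorted'
Insert -7: shifted 1 elements -> [-7, 17, 9, 5, 10]
Insert 9: shifted 1 elements -> [-7, 9, 17, 5, 10]
Insert 5: shifted 2 elements -> [-7, 5, 9, 17, 10]
Insert 10: shifted 1 elements -> [-7, 5, 9, 10, 17]


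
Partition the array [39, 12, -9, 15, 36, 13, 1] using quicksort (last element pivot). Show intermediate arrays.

Partition 1: pivot=1 at index 1 -> [-9, 1, 39, 15, 36, 13, 12]
Partition 2: pivot=12 at index 2 -> [-9, 1, 12, 15, 36, 13, 39]
Partition 3: pivot=39 at index 6 -> [-9, 1, 12, 15, 36, 13, 39]
Partition 4: pivot=13 at index 3 -> [-9, 1, 12, 13, 36, 15, 39]
Partition 5: pivot=15 at index 4 -> [-9, 1, 12, 13, 15, 36, 39]


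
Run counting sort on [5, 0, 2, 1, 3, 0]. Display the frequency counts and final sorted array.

Count array: [2, 1, 1, 1, 0, 1]
(count[i] = number of elements equal to i)
Cumulative count: [2, 3, 4, 5, 5, 6]
Sorted: [0, 0, 1, 2, 3, 5]


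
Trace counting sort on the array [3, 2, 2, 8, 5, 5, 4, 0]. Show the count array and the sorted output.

Count array: [1, 0, 2, 1, 1, 2, 0, 0, 1]
(count[i] = number of elements equal to i)
Cumulative count: [1, 1, 3, 4, 5, 7, 7, 7, 8]
Sorted: [0, 2, 2, 3, 4, 5, 5, 8]


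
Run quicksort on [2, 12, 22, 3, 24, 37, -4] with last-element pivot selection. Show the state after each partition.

Partition 1: pivot=-4 at index 0 -> [-4, 12, 22, 3, 24, 37, 2]
Partition 2: pivot=2 at index 1 -> [-4, 2, 22, 3, 24, 37, 12]
Partition 3: pivot=12 at index 3 -> [-4, 2, 3, 12, 24, 37, 22]
Partition 4: pivot=22 at index 4 -> [-4, 2, 3, 12, 22, 37, 24]
Partition 5: pivot=24 at index 5 -> [-4, 2, 3, 12, 22, 24, 37]


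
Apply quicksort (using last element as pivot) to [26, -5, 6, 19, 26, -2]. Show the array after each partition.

Partition 1: pivot=-2 at index 1 -> [-5, -2, 6, 19, 26, 26]
Partition 2: pivot=26 at index 5 -> [-5, -2, 6, 19, 26, 26]
Partition 3: pivot=26 at index 4 -> [-5, -2, 6, 19, 26, 26]
Partition 4: pivot=19 at index 3 -> [-5, -2, 6, 19, 26, 26]


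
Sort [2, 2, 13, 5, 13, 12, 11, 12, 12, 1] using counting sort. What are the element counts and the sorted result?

Count array: [0, 1, 2, 0, 0, 1, 0, 0, 0, 0, 0, 1, 3, 2]
(count[i] = number of elements equal to i)
Cumulative count: [0, 1, 3, 3, 3, 4, 4, 4, 4, 4, 4, 5, 8, 10]
Sorted: [1, 2, 2, 5, 11, 12, 12, 12, 13, 13]


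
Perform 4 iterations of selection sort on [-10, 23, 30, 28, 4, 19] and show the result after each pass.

Pass 1: Select minimum -10 at index 0, swap -> [-10, 23, 30, 28, 4, 19]
Pass 2: Select minimum 4 at index 4, swap -> [-10, 4, 30, 28, 23, 19]
Pass 3: Select minimum 19 at index 5, swap -> [-10, 4, 19, 28, 23, 30]
Pass 4: Select minimum 23 at index 4, swap -> [-10, 4, 19, 23, 28, 30]


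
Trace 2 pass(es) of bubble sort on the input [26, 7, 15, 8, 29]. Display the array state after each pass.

After pass 1: [7, 15, 8, 26, 29] (3 swaps)
After pass 2: [7, 8, 15, 26, 29] (1 swaps)
Total swaps: 4


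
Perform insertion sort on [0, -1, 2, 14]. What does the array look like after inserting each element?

First element 0 is already 'sorted'
Insert -1: shifted 1 elements -> [-1, 0, 2, 14]
Insert 2: shifted 0 elements -> [-1, 0, 2, 14]
Insert 14: shifted 0 elements -> [-1, 0, 2, 14]


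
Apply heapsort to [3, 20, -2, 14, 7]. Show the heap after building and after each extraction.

Build heap: [20, 14, -2, 3, 7]
Extract 20: [14, 7, -2, 3, 20]
Extract 14: [7, 3, -2, 14, 20]
Extract 7: [3, -2, 7, 14, 20]
Extract 3: [-2, 3, 7, 14, 20]


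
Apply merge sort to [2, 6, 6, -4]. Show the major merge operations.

Divide and conquer:
  Merge [2] + [6] -> [2, 6]
  Merge [6] + [-4] -> [-4, 6]
  Merge [2, 6] + [-4, 6] -> [-4, 2, 6, 6]


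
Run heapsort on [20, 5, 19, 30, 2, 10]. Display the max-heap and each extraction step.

Build heap: [30, 20, 19, 5, 2, 10]
Extract 30: [20, 10, 19, 5, 2, 30]
Extract 20: [19, 10, 2, 5, 20, 30]
Extract 19: [10, 5, 2, 19, 20, 30]
Extract 10: [5, 2, 10, 19, 20, 30]
Extract 5: [2, 5, 10, 19, 20, 30]


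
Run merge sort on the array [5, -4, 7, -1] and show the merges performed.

Divide and conquer:
  Merge [5] + [-4] -> [-4, 5]
  Merge [7] + [-1] -> [-1, 7]
  Merge [-4, 5] + [-1, 7] -> [-4, -1, 5, 7]


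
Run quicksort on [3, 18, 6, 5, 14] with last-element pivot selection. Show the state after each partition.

Partition 1: pivot=14 at index 3 -> [3, 6, 5, 14, 18]
Partition 2: pivot=5 at index 1 -> [3, 5, 6, 14, 18]


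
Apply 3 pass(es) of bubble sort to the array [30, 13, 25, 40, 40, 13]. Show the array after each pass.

After pass 1: [13, 25, 30, 40, 13, 40] (3 swaps)
After pass 2: [13, 25, 30, 13, 40, 40] (1 swaps)
After pass 3: [13, 25, 13, 30, 40, 40] (1 swaps)
Total swaps: 5


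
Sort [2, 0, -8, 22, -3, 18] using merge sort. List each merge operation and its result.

Divide and conquer:
  Merge [0] + [-8] -> [-8, 0]
  Merge [2] + [-8, 0] -> [-8, 0, 2]
  Merge [-3] + [18] -> [-3, 18]
  Merge [22] + [-3, 18] -> [-3, 18, 22]
  Merge [-8, 0, 2] + [-3, 18, 22] -> [-8, -3, 0, 2, 18, 22]


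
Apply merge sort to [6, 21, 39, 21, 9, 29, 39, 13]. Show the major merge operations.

Divide and conquer:
  Merge [6] + [21] -> [6, 21]
  Merge [39] + [21] -> [21, 39]
  Merge [6, 21] + [21, 39] -> [6, 21, 21, 39]
  Merge [9] + [29] -> [9, 29]
  Merge [39] + [13] -> [13, 39]
  Merge [9, 29] + [13, 39] -> [9, 13, 29, 39]
  Merge [6, 21, 21, 39] + [9, 13, 29, 39] -> [6, 9, 13, 21, 21, 29, 39, 39]


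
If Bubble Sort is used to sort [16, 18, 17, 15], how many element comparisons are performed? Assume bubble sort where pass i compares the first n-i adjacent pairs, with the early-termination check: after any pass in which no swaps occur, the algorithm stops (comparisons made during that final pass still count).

Pass 1: compare adjacent pairs (0,1)..(2,3) = 3 comparison(s), 2 swap(s) -> [16, 17, 15, 18]
Pass 2: compare adjacent pairs (0,1)..(1,2) = 2 comparison(s), 1 swap(s) -> [16, 15, 17, 18]
Pass 3: compare adjacent pairs (0,1)..(0,1) = 1 comparison(s), 1 swap(s) -> [15, 16, 17, 18]
Every pass made at least one swap, so all n-1 passes run.
Total comparisons: 3 + 2 + 1 = 6


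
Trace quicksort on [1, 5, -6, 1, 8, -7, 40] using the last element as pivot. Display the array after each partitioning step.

Partition 1: pivot=40 at index 6 -> [1, 5, -6, 1, 8, -7, 40]
Partition 2: pivot=-7 at index 0 -> [-7, 5, -6, 1, 8, 1, 40]
Partition 3: pivot=1 at index 3 -> [-7, -6, 1, 1, 8, 5, 40]
Partition 4: pivot=1 at index 2 -> [-7, -6, 1, 1, 8, 5, 40]
Partition 5: pivot=5 at index 4 -> [-7, -6, 1, 1, 5, 8, 40]


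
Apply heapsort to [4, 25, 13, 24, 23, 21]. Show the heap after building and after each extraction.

Build heap: [25, 24, 21, 4, 23, 13]
Extract 25: [24, 23, 21, 4, 13, 25]
Extract 24: [23, 13, 21, 4, 24, 25]
Extract 23: [21, 13, 4, 23, 24, 25]
Extract 21: [13, 4, 21, 23, 24, 25]
Extract 13: [4, 13, 21, 23, 24, 25]


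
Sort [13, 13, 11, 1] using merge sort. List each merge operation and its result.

Divide and conquer:
  Merge [13] + [13] -> [13, 13]
  Merge [11] + [1] -> [1, 11]
  Merge [13, 13] + [1, 11] -> [1, 11, 13, 13]


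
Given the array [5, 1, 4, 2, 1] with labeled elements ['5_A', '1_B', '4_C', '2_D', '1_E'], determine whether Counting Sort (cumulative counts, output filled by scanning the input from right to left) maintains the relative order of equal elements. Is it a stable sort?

Trace Counting Sort on the labeled array (the key is the number; the letter only tracks identity):
  Counts for values 0..5: [0, 2, 1, 0, 1, 1]
  Cumulative counts: [0, 2, 3, 3, 4, 5]
  Scan right to left: place 1_E at output index 1
  Scan right to left: place 2_D at output index 2
  Scan right to left: place 4_C at output index 3
  Scan right to left: place 1_B at output index 0
  Scan right to left: place 5_A at output index 4
  Output: [1_B, 1_E, 2_D, 4_C, 5_A]
Equal keys:
  value 1: originally 1_B, 1_E; after sorting 1_B, 1_E -> order preserved
All equal keys kept their original relative order. Counting Sort is stable: scanning the input right to left with decreasing cumulative counts places later duplicates at later output positions.
Answer: Stable


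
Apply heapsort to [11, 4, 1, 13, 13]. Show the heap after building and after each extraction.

Build heap: [13, 13, 1, 4, 11]
Extract 13: [13, 11, 1, 4, 13]
Extract 13: [11, 4, 1, 13, 13]
Extract 11: [4, 1, 11, 13, 13]
Extract 4: [1, 4, 11, 13, 13]


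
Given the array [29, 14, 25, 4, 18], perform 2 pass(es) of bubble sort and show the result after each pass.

After pass 1: [14, 25, 4, 18, 29] (4 swaps)
After pass 2: [14, 4, 18, 25, 29] (2 swaps)
Total swaps: 6


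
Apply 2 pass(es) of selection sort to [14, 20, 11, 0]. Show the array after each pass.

Pass 1: Select minimum 0 at index 3, swap -> [0, 20, 11, 14]
Pass 2: Select minimum 11 at index 2, swap -> [0, 11, 20, 14]


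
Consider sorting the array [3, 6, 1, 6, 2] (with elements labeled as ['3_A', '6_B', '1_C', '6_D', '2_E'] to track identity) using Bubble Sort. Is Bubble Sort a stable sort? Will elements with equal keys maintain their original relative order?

Trace Bubble Sort on the labeled array (the key is the number; the letter only tracks identity):
  After pass 1: [3_A, 1_C, 6_B, 2_E, 6_D]
  After pass 2: [1_C, 3_A, 2_E, 6_B, 6_D]
  After pass 3: [1_C, 2_E, 3_A, 6_B, 6_D]
  After pass 4: [1_C, 2_E, 3_A, 6_B, 6_D] (no swaps, done)
Final order: [1_C, 2_E, 3_A, 6_B, 6_D]
Equal keys:
  value 6: originally 6_B, 6_D; after sorting 6_B, 6_D -> order preserved
All equal keys kept their original relative order. Bubble Sort is stable: it only swaps adjacent elements when the left one is strictly greater, so equal keys never move past each other.
Answer: Stable
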